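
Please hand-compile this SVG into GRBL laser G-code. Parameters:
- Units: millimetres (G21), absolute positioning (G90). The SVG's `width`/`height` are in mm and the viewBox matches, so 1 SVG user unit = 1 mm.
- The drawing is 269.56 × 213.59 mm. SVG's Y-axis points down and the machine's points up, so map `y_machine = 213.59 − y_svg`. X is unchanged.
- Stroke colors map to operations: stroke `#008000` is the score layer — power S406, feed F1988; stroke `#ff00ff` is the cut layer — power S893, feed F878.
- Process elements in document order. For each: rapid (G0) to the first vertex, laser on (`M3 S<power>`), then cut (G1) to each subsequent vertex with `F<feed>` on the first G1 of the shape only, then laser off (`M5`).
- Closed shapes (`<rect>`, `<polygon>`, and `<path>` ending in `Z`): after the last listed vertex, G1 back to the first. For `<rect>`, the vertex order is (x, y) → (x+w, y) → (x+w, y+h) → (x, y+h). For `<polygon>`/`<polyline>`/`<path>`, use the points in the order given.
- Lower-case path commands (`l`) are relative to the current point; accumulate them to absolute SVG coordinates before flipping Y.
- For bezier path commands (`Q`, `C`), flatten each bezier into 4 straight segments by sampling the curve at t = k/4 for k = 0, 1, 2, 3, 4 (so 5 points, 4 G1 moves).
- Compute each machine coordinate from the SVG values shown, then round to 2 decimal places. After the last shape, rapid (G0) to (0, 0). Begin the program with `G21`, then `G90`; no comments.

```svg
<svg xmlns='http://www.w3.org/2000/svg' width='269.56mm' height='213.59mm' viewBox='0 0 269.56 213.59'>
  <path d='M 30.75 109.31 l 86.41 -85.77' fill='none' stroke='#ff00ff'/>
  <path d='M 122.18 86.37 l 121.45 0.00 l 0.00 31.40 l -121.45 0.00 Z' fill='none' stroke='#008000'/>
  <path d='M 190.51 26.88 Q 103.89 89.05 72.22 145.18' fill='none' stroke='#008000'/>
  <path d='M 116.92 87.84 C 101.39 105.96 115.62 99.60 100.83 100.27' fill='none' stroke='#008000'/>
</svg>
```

G21
G90
G0 X30.75 Y104.28
M3 S893
G1 X117.16 Y190.05 F878
M5
G0 X122.18 Y127.22
M3 S406
G1 X243.63 Y127.22 F1988
G1 X243.63 Y95.82
G1 X122.18 Y95.82
G1 X122.18 Y127.22
M5
G0 X190.51 Y186.71
M3 S406
G1 X150.63 Y156.00 F1988
G1 X117.63 Y126.05
G1 X91.49 Y96.85
G1 X72.22 Y68.41
M5
G0 X116.92 Y125.75
M3 S406
G1 X109.93 Y116.26 F1988
G1 X108.60 Y112.99
G1 X107.40 Y113.00
G1 X100.83 Y113.32
M5
G0 X0.00 Y0.00

1 u = 1 mm; y_m = 213.59 − y.

[1] `<path>` line segment, #ff00ff→cut S893 F878: (30.75,104.28) → (117.16,190.05)

[2] `<path>` rectangle, #008000→score S406 F1988: (122.18,127.22) → (243.63,127.22) → (243.63,95.82) → (122.18,95.82) → (122.18,127.22) (closed)

[3] `<path>` quadratic bezier, #008000→score S406 F1988: (190.51,186.71) → (150.63,156.00) → (117.63,126.05) → (91.49,96.85) → (72.22,68.41)

[4] `<path>` cubic bezier, #008000→score S406 F1988: (116.92,125.75) → (109.93,116.26) → (108.60,112.99) → (107.40,113.00) → (100.83,113.32)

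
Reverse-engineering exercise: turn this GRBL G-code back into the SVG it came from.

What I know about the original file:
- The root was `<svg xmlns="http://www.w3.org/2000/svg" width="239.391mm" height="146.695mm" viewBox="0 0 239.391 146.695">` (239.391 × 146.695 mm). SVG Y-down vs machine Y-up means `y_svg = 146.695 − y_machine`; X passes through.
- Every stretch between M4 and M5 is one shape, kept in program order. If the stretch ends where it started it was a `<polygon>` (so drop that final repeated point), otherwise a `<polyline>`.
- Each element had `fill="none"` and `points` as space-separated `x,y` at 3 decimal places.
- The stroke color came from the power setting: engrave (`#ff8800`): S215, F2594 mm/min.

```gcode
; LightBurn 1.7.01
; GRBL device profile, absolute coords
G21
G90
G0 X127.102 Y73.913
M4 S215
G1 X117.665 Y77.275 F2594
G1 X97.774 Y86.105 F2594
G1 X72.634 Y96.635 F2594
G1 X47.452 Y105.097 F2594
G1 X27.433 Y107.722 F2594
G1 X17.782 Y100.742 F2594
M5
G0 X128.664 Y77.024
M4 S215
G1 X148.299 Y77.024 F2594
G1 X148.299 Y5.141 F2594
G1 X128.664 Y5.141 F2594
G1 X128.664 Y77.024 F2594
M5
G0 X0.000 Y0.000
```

Each laser-on run becomes one SVG element. Flip Y back into SVG space with y_svg = 146.695 − y_machine. Every run uses S215, so all elements get stroke `#ff8800` (engrave).

Run 1: The run is open, so emit a `<polyline>` with points (Y-flipped): 127.102,72.782 117.665,69.420 97.774,60.590 72.634,50.060 47.452,41.598 27.433,38.973 17.782,45.953.

Run 2: The run returns to its start, so emit a `<polygon>` with points (Y-flipped): 128.664,69.671 148.299,69.671 148.299,141.554 128.664,141.554.

<svg xmlns="http://www.w3.org/2000/svg" width="239.391mm" height="146.695mm" viewBox="0 0 239.391 146.695">
  <polyline points="127.102,72.782 117.665,69.420 97.774,60.590 72.634,50.060 47.452,41.598 27.433,38.973 17.782,45.953" fill="none" stroke="#ff8800"/>
  <polygon points="128.664,69.671 148.299,69.671 148.299,141.554 128.664,141.554" fill="none" stroke="#ff8800"/>
</svg>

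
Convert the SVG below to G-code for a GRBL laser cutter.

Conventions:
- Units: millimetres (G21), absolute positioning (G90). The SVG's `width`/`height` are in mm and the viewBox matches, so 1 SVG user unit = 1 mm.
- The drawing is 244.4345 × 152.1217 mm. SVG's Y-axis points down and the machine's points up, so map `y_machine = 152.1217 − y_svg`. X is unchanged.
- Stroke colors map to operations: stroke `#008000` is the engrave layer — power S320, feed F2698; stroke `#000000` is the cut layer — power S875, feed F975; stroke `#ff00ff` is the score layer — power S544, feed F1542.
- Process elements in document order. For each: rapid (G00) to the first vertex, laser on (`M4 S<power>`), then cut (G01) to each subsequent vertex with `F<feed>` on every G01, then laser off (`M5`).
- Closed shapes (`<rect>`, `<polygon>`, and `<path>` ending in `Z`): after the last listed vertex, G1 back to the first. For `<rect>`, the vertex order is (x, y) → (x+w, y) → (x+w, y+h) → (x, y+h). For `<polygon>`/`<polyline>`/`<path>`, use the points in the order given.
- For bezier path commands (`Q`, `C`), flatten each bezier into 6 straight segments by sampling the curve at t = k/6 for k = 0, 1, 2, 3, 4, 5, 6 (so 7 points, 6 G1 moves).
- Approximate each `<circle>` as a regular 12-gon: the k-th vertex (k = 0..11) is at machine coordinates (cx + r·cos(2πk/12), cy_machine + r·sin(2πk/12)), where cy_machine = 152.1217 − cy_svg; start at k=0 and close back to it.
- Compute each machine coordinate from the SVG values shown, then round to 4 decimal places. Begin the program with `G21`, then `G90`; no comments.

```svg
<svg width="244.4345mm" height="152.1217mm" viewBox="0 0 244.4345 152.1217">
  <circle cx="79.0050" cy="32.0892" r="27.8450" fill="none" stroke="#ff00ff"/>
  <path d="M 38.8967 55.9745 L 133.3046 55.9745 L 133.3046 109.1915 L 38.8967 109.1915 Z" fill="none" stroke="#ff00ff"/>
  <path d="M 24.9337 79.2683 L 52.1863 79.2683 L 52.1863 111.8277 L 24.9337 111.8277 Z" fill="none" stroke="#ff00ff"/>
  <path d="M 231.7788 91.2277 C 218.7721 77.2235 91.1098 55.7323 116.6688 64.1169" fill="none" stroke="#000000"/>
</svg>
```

G21
G90
G00 X106.8500 Y120.0325
M4 S544
G01 X103.1195 Y133.9550 F1542
G01 X92.9275 Y144.1470 F1542
G01 X79.0050 Y147.8775 F1542
G01 X65.0825 Y144.1470 F1542
G01 X54.8905 Y133.9550 F1542
G01 X51.1600 Y120.0325 F1542
G01 X54.8905 Y106.1100 F1542
G01 X65.0825 Y95.9180 F1542
G01 X79.0050 Y92.1875 F1542
G01 X92.9275 Y95.9180 F1542
G01 X103.1195 Y106.1100 F1542
G01 X106.8500 Y120.0325 F1542
M5
G00 X38.8967 Y96.1472
M4 S544
G01 X133.3046 Y96.1472 F1542
G01 X133.3046 Y42.9302 F1542
G01 X38.8967 Y42.9302 F1542
G01 X38.8967 Y96.1472 F1542
M5
G00 X24.9337 Y72.8534
M4 S544
G01 X52.1863 Y72.8534 F1542
G01 X52.1863 Y40.2940 F1542
G01 X24.9337 Y40.2940 F1542
G01 X24.9337 Y72.8534 F1542
M5
G00 X231.7788 Y60.8940
M4 S875
G01 X216.9610 Y68.3470 F975
G01 X190.4749 Y76.0101 F975
G01 X159.7617 Y82.8452 F975
G01 X132.2622 Y87.8146 F975
G01 X115.4176 Y89.8804 F975
G01 X116.6688 Y88.0048 F975
M5

viewBox `0 0 244.4345 152.1217` with mm width/height → 1 unit = 1 mm. Flip: y_m = 152.1217 − y_svg.

**Shape 1** — `<circle>` circle, stroke `#ff00ff` → score (S544, F1542). Machine vertices: (106.8500,120.0325) → (103.1195,133.9550) → (92.9275,144.1470) → (79.0050,147.8775) → (65.0825,144.1470) → (54.8905,133.9550) → (51.1600,120.0325) → (54.8905,106.1100) → (65.0825,95.9180) → (79.0050,92.1875) → (92.9275,95.9180) → (103.1195,106.1100) → (106.8500,120.0325). Closed: final G1 returns to the first vertex.

**Shape 2** — `<path>` rectangle, stroke `#ff00ff` → score (S544, F1542). Machine vertices: (38.8967,96.1472) → (133.3046,96.1472) → (133.3046,42.9302) → (38.8967,42.9302) → (38.8967,96.1472). Closed: final G1 returns to the first vertex.

**Shape 3** — `<path>` rectangle, stroke `#ff00ff` → score (S544, F1542). Machine vertices: (24.9337,72.8534) → (52.1863,72.8534) → (52.1863,40.2940) → (24.9337,40.2940) → (24.9337,72.8534). Closed: final G1 returns to the first vertex.

**Shape 4** — `<path>` cubic bezier, stroke `#000000` → cut (S875, F975). Control points (SVG): P0=(231.7788,91.2277), P1=(218.7721,77.2235), P2=(91.1098,55.7323), P3=(116.6688,64.1169); sampled at t=k/6. Machine vertices: (231.7788,60.8940) → (216.9610,68.3470) → (190.4749,76.0101) → (159.7617,82.8452) → (132.2622,87.8146) → (115.4176,89.8804) → (116.6688,88.0048). Open path.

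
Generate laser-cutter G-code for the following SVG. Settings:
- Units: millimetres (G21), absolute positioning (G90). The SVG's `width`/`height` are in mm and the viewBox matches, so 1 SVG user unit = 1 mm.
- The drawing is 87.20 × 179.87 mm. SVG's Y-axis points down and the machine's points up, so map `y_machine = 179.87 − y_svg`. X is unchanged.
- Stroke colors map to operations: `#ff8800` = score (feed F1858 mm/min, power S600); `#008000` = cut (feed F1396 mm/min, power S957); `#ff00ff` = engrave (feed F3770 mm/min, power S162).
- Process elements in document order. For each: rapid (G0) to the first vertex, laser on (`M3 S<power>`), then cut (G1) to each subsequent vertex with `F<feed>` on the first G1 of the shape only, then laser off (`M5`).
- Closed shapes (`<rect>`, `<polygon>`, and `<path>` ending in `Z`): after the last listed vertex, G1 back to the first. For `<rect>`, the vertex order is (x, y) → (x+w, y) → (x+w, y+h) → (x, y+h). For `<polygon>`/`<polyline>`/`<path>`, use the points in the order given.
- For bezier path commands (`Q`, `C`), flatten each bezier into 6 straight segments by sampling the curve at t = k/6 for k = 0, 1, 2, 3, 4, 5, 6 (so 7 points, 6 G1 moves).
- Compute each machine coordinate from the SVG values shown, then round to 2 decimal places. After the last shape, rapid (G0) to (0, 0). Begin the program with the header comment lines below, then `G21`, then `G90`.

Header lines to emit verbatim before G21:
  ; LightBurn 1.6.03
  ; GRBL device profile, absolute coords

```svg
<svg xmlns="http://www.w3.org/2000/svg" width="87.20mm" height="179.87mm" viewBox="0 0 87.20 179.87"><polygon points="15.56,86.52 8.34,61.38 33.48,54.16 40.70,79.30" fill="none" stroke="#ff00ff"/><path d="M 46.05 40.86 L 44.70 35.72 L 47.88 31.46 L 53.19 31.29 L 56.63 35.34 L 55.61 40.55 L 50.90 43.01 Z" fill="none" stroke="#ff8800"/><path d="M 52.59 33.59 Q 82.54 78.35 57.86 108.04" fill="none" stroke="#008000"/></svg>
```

; LightBurn 1.6.03
; GRBL device profile, absolute coords
G21
G90
G0 X15.56 Y93.35
M3 S162
G1 X8.34 Y118.49 F3770
G1 X33.48 Y125.71
G1 X40.70 Y100.57
G1 X15.56 Y93.35
M5
G0 X46.05 Y139.01
M3 S600
G1 X44.70 Y144.15 F1858
G1 X47.88 Y148.41
G1 X53.19 Y148.58
G1 X56.63 Y144.53
G1 X55.61 Y139.32
G1 X50.90 Y136.86
G1 X46.05 Y139.01
M5
G0 X52.59 Y146.28
M3 S957
G1 X61.06 Y131.78 F1396
G1 X66.49 Y118.11
G1 X68.88 Y105.29
G1 X68.24 Y93.30
G1 X64.57 Y82.15
G1 X57.86 Y71.83
M5
G0 X0.00 Y0.00

Since the viewBox matches the mm dimensions, user units are millimetres directly. The only transform is the Y-flip y_m = 179.87 − y_svg.

Shape 1 is a regular polygon drawn with `<polygon>`. Its stroke #ff00ff means engrave at S162, F3770. After flipping Y the toolpath is (15.56,93.35) → (8.34,118.49) → (33.48,125.71) → (40.70,100.57) → (15.56,93.35), returning to the start.

Shape 2 is a regular polygon drawn with `<path>`. Its stroke #ff8800 means score at S600, F1858. After flipping Y the toolpath is (46.05,139.01) → (44.70,144.15) → (47.88,148.41) → (53.19,148.58) → (56.63,144.53) → (55.61,139.32) → (50.90,136.86) → (46.05,139.01), returning to the start.

Shape 3 is a quadratic bezier drawn with `<path>`. Its stroke #008000 means cut at S957, F1396. After flipping Y the toolpath is (52.59,146.28) → (61.06,131.78) → (66.49,118.11) → (68.88,105.29) → (68.24,93.30) → (64.57,82.15) → (57.86,71.83).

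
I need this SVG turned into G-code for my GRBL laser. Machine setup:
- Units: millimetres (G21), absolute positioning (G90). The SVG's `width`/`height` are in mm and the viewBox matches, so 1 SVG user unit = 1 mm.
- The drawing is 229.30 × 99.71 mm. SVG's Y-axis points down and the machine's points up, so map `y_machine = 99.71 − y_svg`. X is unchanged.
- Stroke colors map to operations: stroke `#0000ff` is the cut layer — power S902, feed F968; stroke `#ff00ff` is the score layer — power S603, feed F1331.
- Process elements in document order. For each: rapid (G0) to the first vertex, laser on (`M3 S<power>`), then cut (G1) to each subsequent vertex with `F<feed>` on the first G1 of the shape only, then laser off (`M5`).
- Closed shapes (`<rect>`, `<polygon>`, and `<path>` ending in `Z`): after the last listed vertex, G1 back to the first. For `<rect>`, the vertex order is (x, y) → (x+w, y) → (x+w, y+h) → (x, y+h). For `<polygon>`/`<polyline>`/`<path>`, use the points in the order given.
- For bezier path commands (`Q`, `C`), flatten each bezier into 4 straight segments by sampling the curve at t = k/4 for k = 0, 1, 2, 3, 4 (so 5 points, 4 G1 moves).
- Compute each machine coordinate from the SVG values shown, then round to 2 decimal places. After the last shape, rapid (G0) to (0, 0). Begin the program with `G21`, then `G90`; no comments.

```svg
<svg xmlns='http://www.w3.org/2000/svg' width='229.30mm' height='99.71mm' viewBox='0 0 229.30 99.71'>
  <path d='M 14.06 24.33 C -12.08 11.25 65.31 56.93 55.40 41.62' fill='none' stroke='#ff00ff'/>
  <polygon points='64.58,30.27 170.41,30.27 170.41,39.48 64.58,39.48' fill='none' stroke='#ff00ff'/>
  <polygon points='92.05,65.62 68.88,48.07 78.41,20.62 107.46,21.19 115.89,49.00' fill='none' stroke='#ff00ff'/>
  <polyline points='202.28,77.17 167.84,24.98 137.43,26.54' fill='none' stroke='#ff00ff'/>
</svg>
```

viewBox `0 0 229.30 99.71` with mm width/height → 1 unit = 1 mm. Flip: y_m = 99.71 − y_svg.

**Shape 1** — `<path>` cubic bezier, stroke `#ff00ff` → score (S603, F1331). Control points (SVG): P0=(14.06,24.33), P1=(-12.08,11.25), P2=(65.31,56.93), P3=(55.40,41.62); sampled at t=k/4. Machine vertices: (14.06,75.38) → (10.89,76.04) → (28.64,65.90) → (49.45,56.17) → (55.40,58.09). Open path.

**Shape 2** — `<polygon>` rectangle, stroke `#ff00ff` → score (S603, F1331). Machine vertices: (64.58,69.44) → (170.41,69.44) → (170.41,60.23) → (64.58,60.23) → (64.58,69.44). Closed: final G1 returns to the first vertex.

**Shape 3** — `<polygon>` regular polygon, stroke `#ff00ff` → score (S603, F1331). Machine vertices: (92.05,34.09) → (68.88,51.64) → (78.41,79.09) → (107.46,78.52) → (115.89,50.71) → (92.05,34.09). Closed: final G1 returns to the first vertex.

**Shape 4** — `<polyline>` open polyline, stroke `#ff00ff` → score (S603, F1331). Machine vertices: (202.28,22.54) → (167.84,74.73) → (137.43,73.17). Open path.

G21
G90
G0 X14.06 Y75.38
M3 S603
G1 X10.89 Y76.04 F1331
G1 X28.64 Y65.90
G1 X49.45 Y56.17
G1 X55.40 Y58.09
M5
G0 X64.58 Y69.44
M3 S603
G1 X170.41 Y69.44 F1331
G1 X170.41 Y60.23
G1 X64.58 Y60.23
G1 X64.58 Y69.44
M5
G0 X92.05 Y34.09
M3 S603
G1 X68.88 Y51.64 F1331
G1 X78.41 Y79.09
G1 X107.46 Y78.52
G1 X115.89 Y50.71
G1 X92.05 Y34.09
M5
G0 X202.28 Y22.54
M3 S603
G1 X167.84 Y74.73 F1331
G1 X137.43 Y73.17
M5
G0 X0.00 Y0.00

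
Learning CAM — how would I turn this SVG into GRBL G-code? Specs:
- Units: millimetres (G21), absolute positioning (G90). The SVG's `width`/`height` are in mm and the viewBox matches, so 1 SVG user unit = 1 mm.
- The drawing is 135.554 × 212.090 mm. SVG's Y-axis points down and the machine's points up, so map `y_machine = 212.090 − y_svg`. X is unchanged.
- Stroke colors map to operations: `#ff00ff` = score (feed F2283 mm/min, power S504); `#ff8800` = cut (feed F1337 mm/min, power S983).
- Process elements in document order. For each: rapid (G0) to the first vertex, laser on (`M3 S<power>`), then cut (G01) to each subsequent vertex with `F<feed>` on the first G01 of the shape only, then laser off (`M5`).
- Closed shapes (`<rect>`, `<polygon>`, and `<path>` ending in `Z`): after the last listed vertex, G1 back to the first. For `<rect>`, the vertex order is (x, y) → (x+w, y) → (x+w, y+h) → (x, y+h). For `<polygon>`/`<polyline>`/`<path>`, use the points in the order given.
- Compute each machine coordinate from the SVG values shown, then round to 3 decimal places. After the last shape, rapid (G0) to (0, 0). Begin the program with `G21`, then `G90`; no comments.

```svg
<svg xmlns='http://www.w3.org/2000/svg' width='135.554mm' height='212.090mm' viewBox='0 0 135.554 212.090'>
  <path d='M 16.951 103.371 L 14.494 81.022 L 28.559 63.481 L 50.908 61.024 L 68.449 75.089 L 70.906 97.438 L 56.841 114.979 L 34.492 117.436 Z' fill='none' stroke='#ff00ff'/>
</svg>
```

G21
G90
G0 X16.951 Y108.719
M3 S504
G01 X14.494 Y131.068 F2283
G01 X28.559 Y148.609
G01 X50.908 Y151.066
G01 X68.449 Y137.001
G01 X70.906 Y114.652
G01 X56.841 Y97.111
G01 X34.492 Y94.654
G01 X16.951 Y108.719
M5
G0 X0.000 Y0.000

1 u = 1 mm; y_m = 212.090 − y.

[1] `<path>` regular polygon, #ff00ff→score S504 F2283: (16.951,108.719) → (14.494,131.068) → (28.559,148.609) → (50.908,151.066) → (68.449,137.001) → (70.906,114.652) → (56.841,97.111) → (34.492,94.654) → (16.951,108.719) (closed)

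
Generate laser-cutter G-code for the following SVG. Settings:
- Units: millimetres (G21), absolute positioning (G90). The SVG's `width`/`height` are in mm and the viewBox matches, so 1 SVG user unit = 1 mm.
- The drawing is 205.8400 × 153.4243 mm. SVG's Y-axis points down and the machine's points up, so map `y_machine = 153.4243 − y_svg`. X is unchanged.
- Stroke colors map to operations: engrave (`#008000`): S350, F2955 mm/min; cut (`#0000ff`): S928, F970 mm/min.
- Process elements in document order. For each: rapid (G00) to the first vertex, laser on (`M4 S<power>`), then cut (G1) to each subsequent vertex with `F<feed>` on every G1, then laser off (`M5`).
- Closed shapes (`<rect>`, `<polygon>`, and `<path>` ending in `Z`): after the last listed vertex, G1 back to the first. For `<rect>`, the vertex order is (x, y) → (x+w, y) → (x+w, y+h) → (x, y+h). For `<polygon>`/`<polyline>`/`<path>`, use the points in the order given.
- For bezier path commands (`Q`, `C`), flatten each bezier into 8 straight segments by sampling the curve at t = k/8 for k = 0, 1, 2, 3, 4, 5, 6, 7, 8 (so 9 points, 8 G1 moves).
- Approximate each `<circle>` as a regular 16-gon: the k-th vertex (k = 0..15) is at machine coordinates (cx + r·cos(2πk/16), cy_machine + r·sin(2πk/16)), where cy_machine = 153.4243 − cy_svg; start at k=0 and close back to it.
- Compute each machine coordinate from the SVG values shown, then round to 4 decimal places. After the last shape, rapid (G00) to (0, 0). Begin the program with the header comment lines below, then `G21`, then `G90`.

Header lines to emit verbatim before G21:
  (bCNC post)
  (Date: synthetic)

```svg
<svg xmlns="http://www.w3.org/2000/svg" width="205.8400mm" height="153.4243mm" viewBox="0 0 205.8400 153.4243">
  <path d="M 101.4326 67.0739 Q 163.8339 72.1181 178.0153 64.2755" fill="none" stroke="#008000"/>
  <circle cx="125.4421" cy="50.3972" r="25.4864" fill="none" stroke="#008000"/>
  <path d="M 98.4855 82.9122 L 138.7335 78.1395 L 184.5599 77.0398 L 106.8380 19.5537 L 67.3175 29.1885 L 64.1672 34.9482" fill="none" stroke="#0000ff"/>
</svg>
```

(bCNC post)
(Date: synthetic)
G21
G90
G00 X101.4326 Y86.3504
M4 S350
G1 X116.2795 Y85.2907 F2955
G1 X129.6195 Y84.6337 F2955
G1 X141.4527 Y84.3795 F2955
G1 X151.7789 Y84.5279 F2955
G1 X160.5983 Y85.0791 F2955
G1 X167.9109 Y86.0329 F2955
G1 X173.7165 Y87.3895 F2955
G1 X178.0153 Y89.1488 F2955
M5
G00 X150.9285 Y103.0271
M4 S350
G1 X148.9885 Y112.7803 F2955
G1 X143.4637 Y121.0487 F2955
G1 X135.1953 Y126.5735 F2955
G1 X125.4421 Y128.5135 F2955
G1 X115.6889 Y126.5735 F2955
G1 X107.4205 Y121.0487 F2955
G1 X101.8957 Y112.7803 F2955
G1 X99.9557 Y103.0271 F2955
G1 X101.8957 Y93.2739 F2955
G1 X107.4205 Y85.0055 F2955
G1 X115.6889 Y79.4807 F2955
G1 X125.4421 Y77.5407 F2955
G1 X135.1953 Y79.4807 F2955
G1 X143.4637 Y85.0055 F2955
G1 X148.9885 Y93.2739 F2955
G1 X150.9285 Y103.0271 F2955
M5
G00 X98.4855 Y70.5121
M4 S928
G1 X138.7335 Y75.2848 F970
G1 X184.5599 Y76.3845 F970
G1 X106.8380 Y133.8706 F970
G1 X67.3175 Y124.2358 F970
G1 X64.1672 Y118.4761 F970
M5
G00 X0.0000 Y0.0000

viewBox `0 0 205.8400 153.4243` with mm width/height → 1 unit = 1 mm. Flip: y_m = 153.4243 − y_svg.

**Shape 1** — `<path>` quadratic bezier, stroke `#008000` → engrave (S350, F2955). Control points (SVG): P0=(101.4326,67.0739), P1=(163.8339,72.1181), P2=(178.0153,64.2755); sampled at t=k/8. Machine vertices: (101.4326,86.3504) → (116.2795,85.2907) → (129.6195,84.6337) → (141.4527,84.3795) → (151.7789,84.5279) → (160.5983,85.0791) → (167.9109,86.0329) → (173.7165,87.3895) → (178.0153,89.1488). Open path.

**Shape 2** — `<circle>` circle, stroke `#008000` → engrave (S350, F2955). Machine vertices: (150.9285,103.0271) → (148.9885,112.7803) → (143.4637,121.0487) → (135.1953,126.5735) → (125.4421,128.5135) → (115.6889,126.5735) → (107.4205,121.0487) → (101.8957,112.7803) → (99.9557,103.0271) → (101.8957,93.2739) → (107.4205,85.0055) → (115.6889,79.4807) → (125.4421,77.5407) → (135.1953,79.4807) → (143.4637,85.0055) → (148.9885,93.2739) → (150.9285,103.0271). Closed: final G1 returns to the first vertex.

**Shape 3** — `<path>` open polyline, stroke `#0000ff` → cut (S928, F970). Machine vertices: (98.4855,70.5121) → (138.7335,75.2848) → (184.5599,76.3845) → (106.8380,133.8706) → (67.3175,124.2358) → (64.1672,118.4761). Open path.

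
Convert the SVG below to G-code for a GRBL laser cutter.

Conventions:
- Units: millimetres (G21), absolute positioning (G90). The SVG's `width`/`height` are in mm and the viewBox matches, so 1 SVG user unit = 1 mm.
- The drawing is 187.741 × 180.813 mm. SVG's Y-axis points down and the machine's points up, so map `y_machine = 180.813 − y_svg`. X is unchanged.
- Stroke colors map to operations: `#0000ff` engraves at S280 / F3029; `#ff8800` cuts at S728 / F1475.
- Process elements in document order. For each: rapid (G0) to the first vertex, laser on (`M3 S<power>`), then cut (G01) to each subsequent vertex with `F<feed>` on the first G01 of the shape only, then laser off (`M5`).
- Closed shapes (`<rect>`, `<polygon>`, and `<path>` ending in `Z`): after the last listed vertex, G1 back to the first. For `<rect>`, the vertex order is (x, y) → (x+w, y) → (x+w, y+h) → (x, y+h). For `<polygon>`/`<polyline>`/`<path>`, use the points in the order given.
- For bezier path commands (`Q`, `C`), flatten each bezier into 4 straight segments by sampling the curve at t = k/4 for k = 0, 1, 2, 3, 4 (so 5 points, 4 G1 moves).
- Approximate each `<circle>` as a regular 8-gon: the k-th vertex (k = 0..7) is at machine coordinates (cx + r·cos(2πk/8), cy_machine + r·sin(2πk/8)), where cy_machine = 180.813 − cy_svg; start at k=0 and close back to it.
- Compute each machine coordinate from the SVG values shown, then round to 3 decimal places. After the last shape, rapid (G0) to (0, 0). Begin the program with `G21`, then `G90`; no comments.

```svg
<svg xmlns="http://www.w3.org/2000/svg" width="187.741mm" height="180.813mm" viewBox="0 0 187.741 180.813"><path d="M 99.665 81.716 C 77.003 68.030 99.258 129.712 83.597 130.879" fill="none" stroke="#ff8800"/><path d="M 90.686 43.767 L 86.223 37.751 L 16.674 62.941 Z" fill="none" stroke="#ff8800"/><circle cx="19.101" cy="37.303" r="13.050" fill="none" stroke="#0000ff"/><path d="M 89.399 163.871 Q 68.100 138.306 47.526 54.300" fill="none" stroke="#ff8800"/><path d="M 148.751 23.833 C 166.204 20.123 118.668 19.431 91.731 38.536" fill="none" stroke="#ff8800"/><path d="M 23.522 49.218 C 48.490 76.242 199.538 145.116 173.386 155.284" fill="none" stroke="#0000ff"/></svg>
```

G21
G90
G0 X99.665 Y99.097
M3 S728
G01 X89.796 Y97.353 F1475
G01 X89.006 Y80.085
G01 X89.528 Y60.033
G01 X83.597 Y49.934
M5
G0 X90.686 Y137.046
M3 S728
G01 X86.223 Y143.062 F1475
G01 X16.674 Y117.872
G01 X90.686 Y137.046
M5
G0 X32.151 Y143.510
M3 S280
G01 X28.329 Y152.738 F3029
G01 X19.101 Y156.560
G01 X9.873 Y152.738
G01 X6.051 Y143.510
G01 X9.873 Y134.282
G01 X19.101 Y130.460
G01 X28.329 Y134.282
G01 X32.151 Y143.510
M5
G0 X89.399 Y16.942
M3 S728
G01 X78.795 Y33.377 F1475
G01 X68.281 Y57.117
G01 X57.858 Y88.163
G01 X47.526 Y126.513
M5
G0 X148.751 Y156.980
M3 S728
G01 X150.993 Y158.934 F1475
G01 X136.887 Y158.184
G01 X114.459 Y153.156
G01 X91.731 Y142.277
M5
G0 X23.522 Y131.595
M3 S280
G01 X61.149 Y105.051 F3029
G01 X117.624 Y72.241
G01 X164.514 Y42.591
G01 X173.386 Y25.529
M5
G0 X0.000 Y0.000

1 u = 1 mm; y_m = 180.813 − y.

[1] `<path>` cubic bezier, #ff8800→cut S728 F1475: (99.665,99.097) → (89.796,97.353) → (89.006,80.085) → (89.528,60.033) → (83.597,49.934)

[2] `<path>` closed polygon, #ff8800→cut S728 F1475: (90.686,137.046) → (86.223,143.062) → (16.674,117.872) → (90.686,137.046) (closed)

[3] `<circle>` circle, #0000ff→engrave S280 F3029: (32.151,143.510) → (28.329,152.738) → (19.101,156.560) → (9.873,152.738) → (6.051,143.510) → (9.873,134.282) → (19.101,130.460) → (28.329,134.282) → (32.151,143.510) (closed)

[4] `<path>` quadratic bezier, #ff8800→cut S728 F1475: (89.399,16.942) → (78.795,33.377) → (68.281,57.117) → (57.858,88.163) → (47.526,126.513)

[5] `<path>` cubic bezier, #ff8800→cut S728 F1475: (148.751,156.980) → (150.993,158.934) → (136.887,158.184) → (114.459,153.156) → (91.731,142.277)

[6] `<path>` cubic bezier, #0000ff→engrave S280 F3029: (23.522,131.595) → (61.149,105.051) → (117.624,72.241) → (164.514,42.591) → (173.386,25.529)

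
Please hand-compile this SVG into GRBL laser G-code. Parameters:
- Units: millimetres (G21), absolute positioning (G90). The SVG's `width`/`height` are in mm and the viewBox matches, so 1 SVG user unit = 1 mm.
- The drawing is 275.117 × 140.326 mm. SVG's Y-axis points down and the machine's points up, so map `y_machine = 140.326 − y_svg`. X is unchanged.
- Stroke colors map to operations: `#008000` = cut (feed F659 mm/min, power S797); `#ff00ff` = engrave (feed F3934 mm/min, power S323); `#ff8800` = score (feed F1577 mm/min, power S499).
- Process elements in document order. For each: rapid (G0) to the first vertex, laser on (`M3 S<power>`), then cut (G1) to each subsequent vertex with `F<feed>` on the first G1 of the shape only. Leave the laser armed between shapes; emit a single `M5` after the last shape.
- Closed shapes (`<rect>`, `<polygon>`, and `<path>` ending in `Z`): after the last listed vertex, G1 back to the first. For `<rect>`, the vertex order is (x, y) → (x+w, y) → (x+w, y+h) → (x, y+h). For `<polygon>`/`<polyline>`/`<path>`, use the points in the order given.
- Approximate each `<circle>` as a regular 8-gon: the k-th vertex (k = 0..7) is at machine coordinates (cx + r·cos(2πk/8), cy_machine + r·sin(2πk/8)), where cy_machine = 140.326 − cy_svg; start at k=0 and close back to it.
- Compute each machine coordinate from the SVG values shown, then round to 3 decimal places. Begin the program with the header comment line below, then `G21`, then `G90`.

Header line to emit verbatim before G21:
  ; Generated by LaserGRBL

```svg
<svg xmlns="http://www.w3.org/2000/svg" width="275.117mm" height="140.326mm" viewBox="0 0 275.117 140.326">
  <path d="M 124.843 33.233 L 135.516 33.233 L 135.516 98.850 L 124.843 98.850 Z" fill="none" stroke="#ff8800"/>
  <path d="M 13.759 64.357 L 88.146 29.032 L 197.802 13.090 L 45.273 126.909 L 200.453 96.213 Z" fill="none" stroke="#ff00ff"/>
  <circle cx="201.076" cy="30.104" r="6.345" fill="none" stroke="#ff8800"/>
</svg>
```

Since the viewBox matches the mm dimensions, user units are millimetres directly. The only transform is the Y-flip y_m = 140.326 − y_svg.

Shape 1 is a rectangle drawn with `<path>`. Its stroke #ff8800 means score at S499, F1577. After flipping Y the toolpath is (124.843,107.093) → (135.516,107.093) → (135.516,41.476) → (124.843,41.476) → (124.843,107.093), returning to the start.

Shape 2 is a closed polygon drawn with `<path>`. Its stroke #ff00ff means engrave at S323, F3934. After flipping Y the toolpath is (13.759,75.969) → (88.146,111.294) → (197.802,127.236) → (45.273,13.417) → (200.453,44.113) → (13.759,75.969), returning to the start.

Shape 3 is a circle drawn with `<circle>`. Its stroke #ff8800 means score at S499, F1577. After flipping Y the toolpath is (207.421,110.222) → (205.563,114.709) → (201.076,116.567) → (196.589,114.709) → (194.731,110.222) → (196.589,105.735) → (201.076,103.877) → (205.563,105.735) → (207.421,110.222), returning to the start.

; Generated by LaserGRBL
G21
G90
G0 X124.843 Y107.093
M3 S499
G1 X135.516 Y107.093 F1577
G1 X135.516 Y41.476
G1 X124.843 Y41.476
G1 X124.843 Y107.093
G0 X13.759 Y75.969
M3 S323
G1 X88.146 Y111.294 F3934
G1 X197.802 Y127.236
G1 X45.273 Y13.417
G1 X200.453 Y44.113
G1 X13.759 Y75.969
G0 X207.421 Y110.222
M3 S499
G1 X205.563 Y114.709 F1577
G1 X201.076 Y116.567
G1 X196.589 Y114.709
G1 X194.731 Y110.222
G1 X196.589 Y105.735
G1 X201.076 Y103.877
G1 X205.563 Y105.735
G1 X207.421 Y110.222
M5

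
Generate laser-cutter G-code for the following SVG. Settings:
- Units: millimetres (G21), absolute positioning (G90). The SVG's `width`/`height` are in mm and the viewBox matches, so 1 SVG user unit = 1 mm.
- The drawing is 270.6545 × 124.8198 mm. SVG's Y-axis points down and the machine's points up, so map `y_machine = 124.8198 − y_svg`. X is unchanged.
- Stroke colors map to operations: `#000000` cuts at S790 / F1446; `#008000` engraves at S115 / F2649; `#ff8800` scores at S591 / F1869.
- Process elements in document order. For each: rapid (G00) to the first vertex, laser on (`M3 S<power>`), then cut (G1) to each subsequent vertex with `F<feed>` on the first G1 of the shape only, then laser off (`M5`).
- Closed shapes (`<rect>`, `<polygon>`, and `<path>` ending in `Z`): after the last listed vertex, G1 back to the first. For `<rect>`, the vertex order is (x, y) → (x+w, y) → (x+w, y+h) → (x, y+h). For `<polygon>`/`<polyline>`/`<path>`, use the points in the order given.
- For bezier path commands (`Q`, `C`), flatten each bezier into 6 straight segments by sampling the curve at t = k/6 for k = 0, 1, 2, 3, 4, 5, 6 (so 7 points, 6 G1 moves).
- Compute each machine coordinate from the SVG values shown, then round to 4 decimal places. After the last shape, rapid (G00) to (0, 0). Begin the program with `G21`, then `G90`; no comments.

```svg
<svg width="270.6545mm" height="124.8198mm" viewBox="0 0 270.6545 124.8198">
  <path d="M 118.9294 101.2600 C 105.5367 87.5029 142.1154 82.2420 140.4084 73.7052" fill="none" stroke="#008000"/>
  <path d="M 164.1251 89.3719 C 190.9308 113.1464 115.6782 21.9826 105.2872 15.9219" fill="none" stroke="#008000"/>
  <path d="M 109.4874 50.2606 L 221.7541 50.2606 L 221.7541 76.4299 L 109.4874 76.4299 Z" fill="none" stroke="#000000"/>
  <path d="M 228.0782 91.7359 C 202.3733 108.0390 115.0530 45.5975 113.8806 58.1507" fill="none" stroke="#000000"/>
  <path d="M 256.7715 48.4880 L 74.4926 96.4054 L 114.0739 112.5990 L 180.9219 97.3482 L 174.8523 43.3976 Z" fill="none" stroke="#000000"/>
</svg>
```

G21
G90
G00 X118.9294 Y23.5598
M3 S115
G1 X115.9887 Y29.7848 F2649
G1 X118.9251 Y34.9208
G1 X125.2868 Y39.2948
G1 X132.6223 Y43.2338
G1 X138.4800 Y47.0647
G1 X140.4084 Y51.1146
M5
G00 X164.1251 Y35.4479
M3 S115
G1 X169.7959 Y32.2127 F2649
G1 X163.0936 Y42.5772
G1 X148.6549 Y60.9847
G1 X131.1165 Y81.8784
G1 X115.1151 Y99.7017
G1 X105.2872 Y108.8979
M5
G00 X109.4874 Y74.5592
M3 S790
G1 X221.7541 Y74.5592 F1446
G1 X221.7541 Y48.3899
G1 X109.4874 Y48.3899
G1 X109.4874 Y74.5592
M5
G00 X228.0782 Y33.0839
M3 S790
G1 X210.7752 Y30.7826 F1446
G1 X187.3075 Y37.3350
G1 X161.7797 Y48.4703
G1 X138.2963 Y59.9181
G1 X120.9617 Y67.4079
G1 X113.8806 Y66.6691
M5
G00 X256.7715 Y76.3318
M3 S790
G1 X74.4926 Y28.4144 F1446
G1 X114.0739 Y12.2208
G1 X180.9219 Y27.4716
G1 X174.8523 Y81.4222
G1 X256.7715 Y76.3318
M5
G00 X0.0000 Y0.0000

1 u = 1 mm; y_m = 124.8198 − y.

[1] `<path>` cubic bezier, #008000→engrave S115 F2649: (118.9294,23.5598) → (115.9887,29.7848) → (118.9251,34.9208) → (125.2868,39.2948) → (132.6223,43.2338) → (138.4800,47.0647) → (140.4084,51.1146)

[2] `<path>` cubic bezier, #008000→engrave S115 F2649: (164.1251,35.4479) → (169.7959,32.2127) → (163.0936,42.5772) → (148.6549,60.9847) → (131.1165,81.8784) → (115.1151,99.7017) → (105.2872,108.8979)

[3] `<path>` rectangle, #000000→cut S790 F1446: (109.4874,74.5592) → (221.7541,74.5592) → (221.7541,48.3899) → (109.4874,48.3899) → (109.4874,74.5592) (closed)

[4] `<path>` cubic bezier, #000000→cut S790 F1446: (228.0782,33.0839) → (210.7752,30.7826) → (187.3075,37.3350) → (161.7797,48.4703) → (138.2963,59.9181) → (120.9617,67.4079) → (113.8806,66.6691)

[5] `<path>` closed polygon, #000000→cut S790 F1446: (256.7715,76.3318) → (74.4926,28.4144) → (114.0739,12.2208) → (180.9219,27.4716) → (174.8523,81.4222) → (256.7715,76.3318) (closed)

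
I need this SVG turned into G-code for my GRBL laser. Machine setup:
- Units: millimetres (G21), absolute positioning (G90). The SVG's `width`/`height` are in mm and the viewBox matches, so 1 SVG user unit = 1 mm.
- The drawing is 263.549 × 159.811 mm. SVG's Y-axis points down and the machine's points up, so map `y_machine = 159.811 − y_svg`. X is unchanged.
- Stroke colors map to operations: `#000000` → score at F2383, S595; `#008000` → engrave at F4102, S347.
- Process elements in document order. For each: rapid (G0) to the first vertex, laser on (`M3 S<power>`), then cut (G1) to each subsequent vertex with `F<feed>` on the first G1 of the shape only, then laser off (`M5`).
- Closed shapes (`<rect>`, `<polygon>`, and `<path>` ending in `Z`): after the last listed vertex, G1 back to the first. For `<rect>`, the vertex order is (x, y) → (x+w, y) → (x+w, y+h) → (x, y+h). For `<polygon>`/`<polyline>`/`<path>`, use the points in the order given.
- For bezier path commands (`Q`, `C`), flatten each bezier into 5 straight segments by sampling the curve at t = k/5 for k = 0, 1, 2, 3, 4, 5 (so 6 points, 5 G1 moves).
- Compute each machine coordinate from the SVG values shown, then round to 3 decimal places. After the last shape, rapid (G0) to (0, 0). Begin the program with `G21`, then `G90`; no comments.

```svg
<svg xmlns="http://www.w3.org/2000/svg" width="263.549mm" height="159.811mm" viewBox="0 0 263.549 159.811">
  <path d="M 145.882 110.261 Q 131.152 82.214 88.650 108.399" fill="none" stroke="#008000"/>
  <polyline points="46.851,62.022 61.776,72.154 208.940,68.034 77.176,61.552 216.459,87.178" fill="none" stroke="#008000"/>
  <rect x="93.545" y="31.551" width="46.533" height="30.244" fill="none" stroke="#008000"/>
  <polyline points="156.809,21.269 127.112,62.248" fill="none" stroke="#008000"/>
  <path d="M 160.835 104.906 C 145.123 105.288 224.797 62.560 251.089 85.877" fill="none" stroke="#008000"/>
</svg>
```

G21
G90
G0 X145.882 Y49.550
M3 S347
G1 X138.879 Y58.600 F4102
G1 X129.654 Y63.310
G1 X118.208 Y63.683
G1 X104.540 Y59.717
G1 X88.650 Y51.412
M5
G0 X46.851 Y97.789
M3 S347
G1 X61.776 Y87.657 F4102
G1 X208.940 Y91.777
G1 X77.176 Y98.259
G1 X216.459 Y72.633
M5
G0 X93.545 Y128.260
M3 S347
G1 X140.078 Y128.260 F4102
G1 X140.078 Y98.016
G1 X93.545 Y98.016
G1 X93.545 Y128.260
M5
G0 X156.809 Y138.542
M3 S347
G1 X127.112 Y97.563 F4102
M5
G0 X160.835 Y54.905
M3 S347
G1 X161.664 Y58.976 F4102
G1 X178.245 Y68.153
G1 X203.436 Y77.199
G1 X230.098 Y80.872
G1 X251.089 Y73.934
M5
G0 X0.000 Y0.000

1 u = 1 mm; y_m = 159.811 − y.

[1] `<path>` quadratic bezier, #008000→engrave S347 F4102: (145.882,49.550) → (138.879,58.600) → (129.654,63.310) → (118.208,63.683) → (104.540,59.717) → (88.650,51.412)

[2] `<polyline>` open polyline, #008000→engrave S347 F4102: (46.851,97.789) → (61.776,87.657) → (208.940,91.777) → (77.176,98.259) → (216.459,72.633)

[3] `<rect>` rectangle, #008000→engrave S347 F4102: (93.545,128.260) → (140.078,128.260) → (140.078,98.016) → (93.545,98.016) → (93.545,128.260) (closed)

[4] `<polyline>` line segment, #008000→engrave S347 F4102: (156.809,138.542) → (127.112,97.563)

[5] `<path>` cubic bezier, #008000→engrave S347 F4102: (160.835,54.905) → (161.664,58.976) → (178.245,68.153) → (203.436,77.199) → (230.098,80.872) → (251.089,73.934)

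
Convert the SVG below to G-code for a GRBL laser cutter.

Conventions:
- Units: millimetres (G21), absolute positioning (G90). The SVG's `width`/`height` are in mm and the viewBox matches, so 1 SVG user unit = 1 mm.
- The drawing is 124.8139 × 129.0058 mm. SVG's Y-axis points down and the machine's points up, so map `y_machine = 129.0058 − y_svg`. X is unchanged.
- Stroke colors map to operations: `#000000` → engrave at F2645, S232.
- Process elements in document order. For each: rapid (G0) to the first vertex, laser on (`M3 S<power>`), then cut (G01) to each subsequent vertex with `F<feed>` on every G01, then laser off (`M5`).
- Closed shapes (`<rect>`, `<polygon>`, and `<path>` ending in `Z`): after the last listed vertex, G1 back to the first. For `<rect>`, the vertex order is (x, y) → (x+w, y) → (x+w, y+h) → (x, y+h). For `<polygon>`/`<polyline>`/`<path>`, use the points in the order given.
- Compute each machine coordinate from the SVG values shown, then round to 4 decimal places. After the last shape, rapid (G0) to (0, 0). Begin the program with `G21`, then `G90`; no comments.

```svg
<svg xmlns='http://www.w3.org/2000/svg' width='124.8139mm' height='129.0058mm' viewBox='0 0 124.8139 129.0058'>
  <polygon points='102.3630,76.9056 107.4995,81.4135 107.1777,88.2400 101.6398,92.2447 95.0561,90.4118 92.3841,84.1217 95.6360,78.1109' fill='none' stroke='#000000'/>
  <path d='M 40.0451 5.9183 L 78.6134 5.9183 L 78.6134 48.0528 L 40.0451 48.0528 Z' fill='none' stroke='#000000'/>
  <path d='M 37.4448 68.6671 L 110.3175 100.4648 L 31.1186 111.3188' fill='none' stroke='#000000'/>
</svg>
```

Since the viewBox matches the mm dimensions, user units are millimetres directly. The only transform is the Y-flip y_m = 129.0058 − y_svg.

Shape 1 is a regular polygon drawn with `<polygon>`. Its stroke #000000 means engrave at S232, F2645. After flipping Y the toolpath is (102.3630,52.1002) → (107.4995,47.5923) → (107.1777,40.7658) → (101.6398,36.7611) → (95.0561,38.5940) → (92.3841,44.8841) → (95.6360,50.8949) → (102.3630,52.1002), returning to the start.

Shape 2 is a rectangle drawn with `<path>`. Its stroke #000000 means engrave at S232, F2645. After flipping Y the toolpath is (40.0451,123.0875) → (78.6134,123.0875) → (78.6134,80.9530) → (40.0451,80.9530) → (40.0451,123.0875), returning to the start.

Shape 3 is a open polyline drawn with `<path>`. Its stroke #000000 means engrave at S232, F2645. After flipping Y the toolpath is (37.4448,60.3387) → (110.3175,28.5410) → (31.1186,17.6870).

G21
G90
G0 X102.3630 Y52.1002
M3 S232
G01 X107.4995 Y47.5923 F2645
G01 X107.1777 Y40.7658 F2645
G01 X101.6398 Y36.7611 F2645
G01 X95.0561 Y38.5940 F2645
G01 X92.3841 Y44.8841 F2645
G01 X95.6360 Y50.8949 F2645
G01 X102.3630 Y52.1002 F2645
M5
G0 X40.0451 Y123.0875
M3 S232
G01 X78.6134 Y123.0875 F2645
G01 X78.6134 Y80.9530 F2645
G01 X40.0451 Y80.9530 F2645
G01 X40.0451 Y123.0875 F2645
M5
G0 X37.4448 Y60.3387
M3 S232
G01 X110.3175 Y28.5410 F2645
G01 X31.1186 Y17.6870 F2645
M5
G0 X0.0000 Y0.0000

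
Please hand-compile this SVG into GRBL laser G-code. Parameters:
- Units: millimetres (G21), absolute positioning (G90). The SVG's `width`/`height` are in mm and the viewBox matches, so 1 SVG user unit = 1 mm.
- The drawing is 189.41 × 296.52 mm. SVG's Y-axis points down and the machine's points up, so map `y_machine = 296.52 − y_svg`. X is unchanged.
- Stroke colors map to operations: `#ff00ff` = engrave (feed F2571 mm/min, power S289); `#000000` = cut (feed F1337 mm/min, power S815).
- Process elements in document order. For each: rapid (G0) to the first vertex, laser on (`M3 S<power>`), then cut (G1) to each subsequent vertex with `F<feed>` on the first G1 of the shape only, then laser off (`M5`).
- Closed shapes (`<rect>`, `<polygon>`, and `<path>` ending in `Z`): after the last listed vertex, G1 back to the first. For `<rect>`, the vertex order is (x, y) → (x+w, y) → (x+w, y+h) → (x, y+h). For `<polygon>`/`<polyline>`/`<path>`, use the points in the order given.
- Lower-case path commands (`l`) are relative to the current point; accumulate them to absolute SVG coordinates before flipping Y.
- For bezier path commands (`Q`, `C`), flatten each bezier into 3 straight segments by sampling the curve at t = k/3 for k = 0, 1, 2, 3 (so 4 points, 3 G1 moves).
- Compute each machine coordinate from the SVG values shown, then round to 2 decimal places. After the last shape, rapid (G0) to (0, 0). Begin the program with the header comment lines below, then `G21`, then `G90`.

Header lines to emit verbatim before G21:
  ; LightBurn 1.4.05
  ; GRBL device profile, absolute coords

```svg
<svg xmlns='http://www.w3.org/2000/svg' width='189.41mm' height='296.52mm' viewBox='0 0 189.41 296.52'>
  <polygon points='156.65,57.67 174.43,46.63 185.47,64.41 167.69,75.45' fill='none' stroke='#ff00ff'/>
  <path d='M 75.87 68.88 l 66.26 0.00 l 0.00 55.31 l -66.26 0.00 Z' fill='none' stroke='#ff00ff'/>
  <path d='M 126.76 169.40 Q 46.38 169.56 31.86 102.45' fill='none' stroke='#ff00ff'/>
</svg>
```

; LightBurn 1.4.05
; GRBL device profile, absolute coords
G21
G90
G0 X156.65 Y238.85
M3 S289
G1 X174.43 Y249.89 F2571
G1 X185.47 Y232.11
G1 X167.69 Y221.07
G1 X156.65 Y238.85
M5
G0 X75.87 Y227.64
M3 S289
G1 X142.13 Y227.64 F2571
G1 X142.13 Y172.33
G1 X75.87 Y172.33
G1 X75.87 Y227.64
M5
G0 X126.76 Y127.12
M3 S289
G1 X80.49 Y134.49 F2571
G1 X48.86 Y156.80
G1 X31.86 Y194.07
M5
G0 X0.00 Y0.00

1 u = 1 mm; y_m = 296.52 − y.

[1] `<polygon>` regular polygon, #ff00ff→engrave S289 F2571: (156.65,238.85) → (174.43,249.89) → (185.47,232.11) → (167.69,221.07) → (156.65,238.85) (closed)

[2] `<path>` rectangle, #ff00ff→engrave S289 F2571: (75.87,227.64) → (142.13,227.64) → (142.13,172.33) → (75.87,172.33) → (75.87,227.64) (closed)

[3] `<path>` quadratic bezier, #ff00ff→engrave S289 F2571: (126.76,127.12) → (80.49,134.49) → (48.86,156.80) → (31.86,194.07)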